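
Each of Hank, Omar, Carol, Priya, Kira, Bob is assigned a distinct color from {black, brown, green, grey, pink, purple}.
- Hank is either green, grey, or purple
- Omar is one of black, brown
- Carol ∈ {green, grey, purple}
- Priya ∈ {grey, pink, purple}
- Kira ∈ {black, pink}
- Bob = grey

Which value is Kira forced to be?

black

Bob's domain is down to {grey}, so Bob = grey. Eliminate grey elsewhere: Hank, Carol, Priya.
The 5 still-open variables together cover exactly {black, brown, green, pink, purple} — 5 values for 5 variables — and brown appears only in Omar's list, so Omar = brown.
Among the 4 still-open variables, black fits only Kira (and all 4 values in {black, green, pink, purple} must be used), so Kira = black.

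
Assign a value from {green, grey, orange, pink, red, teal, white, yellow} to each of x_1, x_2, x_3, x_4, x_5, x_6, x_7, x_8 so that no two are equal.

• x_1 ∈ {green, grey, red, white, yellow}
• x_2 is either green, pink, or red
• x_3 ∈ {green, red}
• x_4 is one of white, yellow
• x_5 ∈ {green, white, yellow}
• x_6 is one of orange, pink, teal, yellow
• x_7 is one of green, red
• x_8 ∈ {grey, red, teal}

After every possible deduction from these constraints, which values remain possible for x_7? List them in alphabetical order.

green, red

Among the 8 variables, orange fits only x_6 (and all 8 values in {green, grey, orange, pink, red, teal, white, yellow} must be used), so x_6 = orange.
The 7 still-open variables together cover exactly {green, grey, pink, red, teal, white, yellow} — 7 values for 7 variables — and pink appears only in x_2's list, so x_2 = pink.
Among the 6 still-open variables, teal fits only x_8 (and all 6 values in {green, grey, red, teal, white, yellow} must be used), so x_8 = teal.
The 5 still-open variables draw from only 5 values {green, grey, red, white, yellow}, so each is used; only x_1 can be grey, hence x_1 = grey.
x_3 and x_7 between them cover only {green, red} — a naked pair. Remove those values from x_5.
No further eliminations apply; x_7 can still be any of green, red.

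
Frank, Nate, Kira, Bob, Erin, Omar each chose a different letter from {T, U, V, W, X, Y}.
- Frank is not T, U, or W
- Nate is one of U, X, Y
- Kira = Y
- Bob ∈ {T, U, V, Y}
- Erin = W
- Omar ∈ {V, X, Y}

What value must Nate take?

Kira has just one choice, so Kira = Y. Eliminate Y elsewhere: Frank, Nate, Bob, Omar.
Erin must be W (only option left).
The 4 still-open variables draw from only 4 values {T, U, V, X}, so each is used; only Bob can be T, hence Bob = T.
The 3 still-open variables draw from only 3 values {U, V, X}, so each is used; only Nate can be U, hence Nate = U.

U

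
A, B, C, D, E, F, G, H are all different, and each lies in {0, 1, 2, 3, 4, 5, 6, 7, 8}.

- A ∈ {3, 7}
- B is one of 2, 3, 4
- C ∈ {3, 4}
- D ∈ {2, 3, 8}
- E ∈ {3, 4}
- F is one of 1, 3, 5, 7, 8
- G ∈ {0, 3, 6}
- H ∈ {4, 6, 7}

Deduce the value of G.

C and E share exactly the 2 values {3, 4}; by pigeonhole those values go to them, so strike 3, 4 from A, B, D, F, G, H.
A must be 7 (only option left). Strike 7 from F, H.
That leaves B = 2. Strike 2 from D.
D's domain is down to {8}, so D = 8. Strike 8 from F.
H has just one choice, so H = 6. Strike 6 from G.
So G = 0.

0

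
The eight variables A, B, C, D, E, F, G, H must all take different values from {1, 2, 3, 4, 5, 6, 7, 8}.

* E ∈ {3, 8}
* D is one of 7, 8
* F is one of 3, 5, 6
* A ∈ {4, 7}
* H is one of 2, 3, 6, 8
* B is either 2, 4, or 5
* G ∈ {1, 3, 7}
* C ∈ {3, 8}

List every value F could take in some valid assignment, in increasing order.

The 8 variables draw from only 8 values {1, 2, 3, 4, 5, 6, 7, 8}, so each is used; only G can be 1, hence G = 1.
C and E share exactly the 2 values {3, 8}; by pigeonhole those values go to them, so strike 3, 8 from D, F, H.
D must be 7 (only option left). Eliminate 7 elsewhere: A.
That leaves A = 4. Eliminate 4 elsewhere: B.
No further eliminations apply; F can still be any of 5, 6.

5, 6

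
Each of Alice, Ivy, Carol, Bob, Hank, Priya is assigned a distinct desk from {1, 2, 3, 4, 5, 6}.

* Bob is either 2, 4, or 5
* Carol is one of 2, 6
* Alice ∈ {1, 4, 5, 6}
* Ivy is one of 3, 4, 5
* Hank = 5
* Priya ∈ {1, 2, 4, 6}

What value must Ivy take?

Hank's domain is down to {5}, so Hank = 5. Remove 5 from Alice, Ivy, Bob.
Among the 5 still-open variables, 3 fits only Ivy (and all 5 values in {1, 2, 3, 4, 6} must be used), so Ivy = 3.

3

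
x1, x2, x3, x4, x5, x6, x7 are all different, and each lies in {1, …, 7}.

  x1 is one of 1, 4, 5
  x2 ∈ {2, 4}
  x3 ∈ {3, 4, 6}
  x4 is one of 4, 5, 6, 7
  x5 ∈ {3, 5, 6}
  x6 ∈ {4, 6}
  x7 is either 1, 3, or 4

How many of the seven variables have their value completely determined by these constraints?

The 7 variables together cover exactly {1, 2, 3, 4, 5, 6, 7} — 7 values for 7 variables — and 2 appears only in x2's list, so x2 = 2.
The 6 still-open variables together cover exactly {1, 3, 4, 5, 6, 7} — 6 values for 6 variables — and 7 appears only in x4's list, so x4 = 7.
Determined: x2=2, x4=7. The other variables each still have more than one consistent value. That makes 2.

2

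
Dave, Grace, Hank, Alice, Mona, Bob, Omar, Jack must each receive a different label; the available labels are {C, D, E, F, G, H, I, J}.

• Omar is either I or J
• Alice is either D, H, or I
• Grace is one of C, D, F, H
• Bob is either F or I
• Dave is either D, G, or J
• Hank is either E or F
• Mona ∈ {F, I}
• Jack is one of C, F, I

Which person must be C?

The 8 variables together cover exactly {C, D, E, F, G, H, I, J} — 8 values for 8 variables — and E appears only in Hank's list, so Hank = E.
Among the 7 still-open variables, G fits only Dave (and all 7 values in {C, D, F, G, H, I, J} must be used), so Dave = G.
Among the 6 still-open variables, J fits only Omar (and all 6 values in {C, D, F, H, I, J} must be used), so Omar = J.
Mona and Bob share exactly the 2 values {F, I}; by pigeonhole those values go to them, so strike F, I from Grace, Alice, Jack.
So C goes to Jack.

Jack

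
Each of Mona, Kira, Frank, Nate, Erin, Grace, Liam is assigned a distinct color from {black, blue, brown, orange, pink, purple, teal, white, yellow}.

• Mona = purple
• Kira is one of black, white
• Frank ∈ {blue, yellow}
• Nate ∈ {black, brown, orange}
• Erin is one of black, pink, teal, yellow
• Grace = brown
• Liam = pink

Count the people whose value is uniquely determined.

3

Mona has just one choice, so Mona = purple.
Grace has just one choice, so Grace = brown. Remove brown from Nate.
That leaves Liam = pink. So Erin can't be pink.
Determined: Mona=purple, Grace=brown, Liam=pink. The other people each still have more than one consistent value. That makes 3.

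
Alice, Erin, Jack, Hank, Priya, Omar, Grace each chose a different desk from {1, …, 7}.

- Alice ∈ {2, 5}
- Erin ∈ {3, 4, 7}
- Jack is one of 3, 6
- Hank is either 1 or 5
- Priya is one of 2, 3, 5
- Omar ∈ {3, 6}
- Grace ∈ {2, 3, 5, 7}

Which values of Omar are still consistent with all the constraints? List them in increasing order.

3, 6

Among the 7 variables, 1 fits only Hank (and all 7 values in {1, 2, 3, 4, 5, 6, 7} must be used), so Hank = 1.
Among the 6 still-open variables, 4 fits only Erin (and all 6 values in {2, 3, 4, 5, 6, 7} must be used), so Erin = 4.
The 5 still-open variables together cover exactly {2, 3, 5, 6, 7} — 5 values for 5 variables — and 7 appears only in Grace's list, so Grace = 7.
The 2 variables Jack and Omar are confined to {3, 6}, which locks those values in; drop them from Priya.
No further eliminations apply; Omar can still be any of 3, 6.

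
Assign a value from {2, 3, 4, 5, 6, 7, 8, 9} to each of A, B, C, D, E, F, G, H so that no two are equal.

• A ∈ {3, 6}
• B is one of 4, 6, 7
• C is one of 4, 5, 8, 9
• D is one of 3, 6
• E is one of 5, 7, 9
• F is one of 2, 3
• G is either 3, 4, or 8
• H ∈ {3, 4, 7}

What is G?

Among the 8 variables, 2 fits only F (and all 8 values in {2, 3, 4, 5, 6, 7, 8, 9} must be used), so F = 2.
A and D between them cover only {3, 6} — a naked pair. Remove those values from B, G, H.
B and H between them cover only {4, 7} — a naked pair. Remove those values from C, E, G.
So G = 8.

8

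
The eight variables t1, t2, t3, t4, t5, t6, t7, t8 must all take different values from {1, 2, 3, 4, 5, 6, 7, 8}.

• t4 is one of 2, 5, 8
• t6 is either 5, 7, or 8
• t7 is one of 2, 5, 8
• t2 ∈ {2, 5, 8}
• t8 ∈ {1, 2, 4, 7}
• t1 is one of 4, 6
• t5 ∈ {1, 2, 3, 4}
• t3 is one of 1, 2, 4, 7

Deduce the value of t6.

The 8 variables together cover exactly {1, 2, 3, 4, 5, 6, 7, 8} — 8 values for 8 variables — and 3 appears only in t5's list, so t5 = 3.
The 7 still-open variables draw from only 7 values {1, 2, 4, 5, 6, 7, 8}, so each is used; only t1 can be 6, hence t1 = 6.
t2, t4, t7 share exactly the 3 values {2, 5, 8}; by pigeonhole those values go to them, so strike 2, 5, 8 from t3, t6, t8.
So t6 = 7.

7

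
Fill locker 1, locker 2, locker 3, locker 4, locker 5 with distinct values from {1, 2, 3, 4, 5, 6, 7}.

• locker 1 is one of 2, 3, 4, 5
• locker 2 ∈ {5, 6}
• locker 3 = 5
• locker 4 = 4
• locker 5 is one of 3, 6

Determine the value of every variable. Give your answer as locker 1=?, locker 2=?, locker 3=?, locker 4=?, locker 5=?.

locker 1=2, locker 2=6, locker 3=5, locker 4=4, locker 5=3

locker 3 must be 5 (only option left). So locker 1, locker 2 can't be 5.
locker 4 must be 4 (only option left). Strike 4 from locker 1.
locker 2 has just one choice, so locker 2 = 6. Eliminate 6 elsewhere: locker 5.
locker 5 must be 3 (only option left). Eliminate 3 elsewhere: locker 1.
locker 1 must be 2 (only option left).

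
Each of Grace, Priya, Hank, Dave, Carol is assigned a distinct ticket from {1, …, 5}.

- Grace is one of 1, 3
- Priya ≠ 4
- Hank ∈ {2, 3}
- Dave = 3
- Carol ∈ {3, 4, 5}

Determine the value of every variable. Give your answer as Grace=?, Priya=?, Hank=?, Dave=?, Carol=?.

Grace=1, Priya=5, Hank=2, Dave=3, Carol=4

Dave must be 3 (only option left). Strike 3 from Grace, Priya, Hank, Carol.
Grace has just one choice, so Grace = 1. Eliminate 1 elsewhere: Priya.
That leaves Hank = 2. Strike 2 from Priya.
Priya's domain is down to {5}, so Priya = 5. Strike 5 from Carol.
Carol has just one choice, so Carol = 4.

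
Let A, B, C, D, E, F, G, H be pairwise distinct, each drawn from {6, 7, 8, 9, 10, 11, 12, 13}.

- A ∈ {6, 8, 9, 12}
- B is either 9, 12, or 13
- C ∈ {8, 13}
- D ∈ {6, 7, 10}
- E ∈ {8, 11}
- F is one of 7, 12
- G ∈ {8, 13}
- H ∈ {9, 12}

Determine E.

The 8 variables draw from only 8 values {6, 7, 8, 9, 10, 11, 12, 13}, so each is used; only D can be 10, hence D = 10.
The 7 still-open variables draw from only 7 values {6, 7, 8, 9, 11, 12, 13}, so each is used; only A can be 6, hence A = 6.
Among the 6 still-open variables, 7 fits only F (and all 6 values in {7, 8, 9, 11, 12, 13} must be used), so F = 7.
The 5 still-open variables together cover exactly {8, 9, 11, 12, 13} — 5 values for 5 variables — and 11 appears only in E's list, so E = 11.

11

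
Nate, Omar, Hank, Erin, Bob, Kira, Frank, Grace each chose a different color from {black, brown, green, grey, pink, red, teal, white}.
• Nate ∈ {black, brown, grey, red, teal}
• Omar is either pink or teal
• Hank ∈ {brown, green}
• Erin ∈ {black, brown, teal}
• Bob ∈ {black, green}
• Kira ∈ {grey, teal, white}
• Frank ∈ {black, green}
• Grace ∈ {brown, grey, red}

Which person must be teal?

The 8 variables together cover exactly {black, brown, green, grey, pink, red, teal, white} — 8 values for 8 variables — and pink appears only in Omar's list, so Omar = pink.
The 7 still-open variables together cover exactly {black, brown, green, grey, red, teal, white} — 7 values for 7 variables — and white appears only in Kira's list, so Kira = white.
Bob and Frank share exactly the 2 values {black, green}; by pigeonhole those values go to them, so strike black, green from Nate, Hank, Erin.
Hank must be brown (only option left). So Nate, Erin, Grace can't be brown.
So teal goes to Erin.

Erin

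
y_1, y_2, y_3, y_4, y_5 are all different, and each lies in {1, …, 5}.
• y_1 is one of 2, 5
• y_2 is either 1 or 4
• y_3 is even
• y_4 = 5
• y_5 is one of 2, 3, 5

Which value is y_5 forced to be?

y_4 has just one choice, so y_4 = 5. Remove 5 from y_1, y_5.
y_1's domain is down to {2}, so y_1 = 2. Remove 2 from y_3, y_5.
So y_5 = 3.

3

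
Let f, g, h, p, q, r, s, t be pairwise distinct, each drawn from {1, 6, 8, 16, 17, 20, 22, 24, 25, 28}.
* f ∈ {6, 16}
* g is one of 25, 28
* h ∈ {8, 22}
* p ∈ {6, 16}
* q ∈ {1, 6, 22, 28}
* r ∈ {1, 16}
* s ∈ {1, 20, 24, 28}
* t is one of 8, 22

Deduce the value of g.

25

f and p share exactly the 2 values {6, 16}; by pigeonhole those values go to them, so strike 6, 16 from q, r.
r must be 1 (only option left). So q, s can't be 1.
h and t between them cover only {8, 22} — a naked pair. Remove those values from q.
q must be 28 (only option left). Strike 28 from g, s.
So g = 25.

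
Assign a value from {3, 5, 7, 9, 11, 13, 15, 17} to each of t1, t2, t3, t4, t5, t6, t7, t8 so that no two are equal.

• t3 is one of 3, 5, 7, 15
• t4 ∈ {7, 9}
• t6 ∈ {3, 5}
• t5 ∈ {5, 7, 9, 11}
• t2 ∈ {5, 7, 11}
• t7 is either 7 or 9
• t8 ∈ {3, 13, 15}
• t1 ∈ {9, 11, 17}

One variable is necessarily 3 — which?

The 8 variables draw from only 8 values {3, 5, 7, 9, 11, 13, 15, 17}, so each is used; only t8 can be 13, hence t8 = 13.
The 7 still-open variables together cover exactly {3, 5, 7, 9, 11, 15, 17} — 7 values for 7 variables — and 15 appears only in t3's list, so t3 = 15.
The 6 still-open variables together cover exactly {3, 5, 7, 9, 11, 17} — 6 values for 6 variables — and 3 appears only in t6's list, so t6 = 3.

t6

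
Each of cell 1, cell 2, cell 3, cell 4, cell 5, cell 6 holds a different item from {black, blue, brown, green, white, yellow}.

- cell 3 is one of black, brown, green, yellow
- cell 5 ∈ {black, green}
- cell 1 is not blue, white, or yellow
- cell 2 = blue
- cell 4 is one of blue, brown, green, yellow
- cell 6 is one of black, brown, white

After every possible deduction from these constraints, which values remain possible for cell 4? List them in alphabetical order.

cell 2's domain is down to {blue}, so cell 2 = blue. Remove blue from cell 4.
The 5 still-open variables draw from only 5 values {black, brown, green, white, yellow}, so each is used; only cell 6 can be white, hence cell 6 = white.
No further eliminations apply; cell 4 can still be any of brown, green, yellow.

brown, green, yellow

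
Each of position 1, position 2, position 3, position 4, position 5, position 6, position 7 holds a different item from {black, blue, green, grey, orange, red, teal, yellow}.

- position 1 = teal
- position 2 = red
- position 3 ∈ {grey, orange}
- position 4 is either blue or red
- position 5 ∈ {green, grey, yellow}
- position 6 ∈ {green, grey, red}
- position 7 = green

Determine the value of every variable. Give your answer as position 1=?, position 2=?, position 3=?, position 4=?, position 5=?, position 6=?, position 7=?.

position 1 must be teal (only option left).
position 2's domain is down to {red}, so position 2 = red. Remove red from position 4, position 6.
position 4 must be blue (only option left).
position 7 must be green (only option left). So position 5, position 6 can't be green.
position 6's domain is down to {grey}, so position 6 = grey. Eliminate grey elsewhere: position 3, position 5.
That leaves position 3 = orange.
position 5 must be yellow (only option left).

position 1=teal, position 2=red, position 3=orange, position 4=blue, position 5=yellow, position 6=grey, position 7=green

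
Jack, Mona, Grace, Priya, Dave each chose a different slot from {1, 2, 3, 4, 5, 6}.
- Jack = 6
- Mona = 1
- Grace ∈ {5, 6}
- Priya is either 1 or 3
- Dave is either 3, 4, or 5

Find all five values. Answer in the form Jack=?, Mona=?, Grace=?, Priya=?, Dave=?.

Jack=6, Mona=1, Grace=5, Priya=3, Dave=4

Jack must be 6 (only option left). So Grace can't be 6.
Mona must be 1 (only option left). Remove 1 from Priya.
Grace must be 5 (only option left). So Dave can't be 5.
That leaves Priya = 3. Remove 3 from Dave.
Dave must be 4 (only option left).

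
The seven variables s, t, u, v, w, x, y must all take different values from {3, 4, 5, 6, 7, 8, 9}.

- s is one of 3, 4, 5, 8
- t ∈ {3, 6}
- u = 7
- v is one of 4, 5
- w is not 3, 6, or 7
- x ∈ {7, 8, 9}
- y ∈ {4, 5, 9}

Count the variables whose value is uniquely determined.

u must be 7 (only option left). Eliminate 7 elsewhere: x.
Among the 6 still-open variables, 6 fits only t (and all 6 values in {3, 4, 5, 6, 8, 9} must be used), so t = 6.
The 5 still-open variables together cover exactly {3, 4, 5, 8, 9} — 5 values for 5 variables — and 3 appears only in s's list, so s = 3.
Determined: s=3, t=6, u=7. The other variables each still have more than one consistent value. That makes 3.

3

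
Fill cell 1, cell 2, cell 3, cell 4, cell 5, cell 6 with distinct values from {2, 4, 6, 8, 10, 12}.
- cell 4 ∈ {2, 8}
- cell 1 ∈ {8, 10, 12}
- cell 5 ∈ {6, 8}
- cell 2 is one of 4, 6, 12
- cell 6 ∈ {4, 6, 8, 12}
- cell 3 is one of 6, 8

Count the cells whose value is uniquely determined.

Among the 6 variables, 2 fits only cell 4 (and all 6 values in {2, 4, 6, 8, 10, 12} must be used), so cell 4 = 2.
Among the 5 still-open variables, 10 fits only cell 1 (and all 5 values in {4, 6, 8, 10, 12} must be used), so cell 1 = 10.
cell 3 and cell 5 between them cover only {6, 8} — a naked pair. Remove those values from cell 2, cell 6.
Determined: cell 1=10, cell 4=2. The other cells each still have more than one consistent value. That makes 2.

2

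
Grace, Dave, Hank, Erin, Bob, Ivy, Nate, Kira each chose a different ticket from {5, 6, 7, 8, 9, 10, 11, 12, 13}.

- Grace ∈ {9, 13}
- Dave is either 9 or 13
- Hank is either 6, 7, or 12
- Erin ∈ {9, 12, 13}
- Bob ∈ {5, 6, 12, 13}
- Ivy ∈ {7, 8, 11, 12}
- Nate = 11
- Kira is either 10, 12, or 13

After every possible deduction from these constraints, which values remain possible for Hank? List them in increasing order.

6, 7

Nate must be 11 (only option left). Eliminate 11 elsewhere: Ivy.
Grace and Dave between them cover only {9, 13} — a naked pair. Remove those values from Erin, Bob, Kira.
Erin must be 12 (only option left). Eliminate 12 elsewhere: Hank, Bob, Ivy, Kira.
Kira must be 10 (only option left).
No further eliminations apply; Hank can still be any of 6, 7.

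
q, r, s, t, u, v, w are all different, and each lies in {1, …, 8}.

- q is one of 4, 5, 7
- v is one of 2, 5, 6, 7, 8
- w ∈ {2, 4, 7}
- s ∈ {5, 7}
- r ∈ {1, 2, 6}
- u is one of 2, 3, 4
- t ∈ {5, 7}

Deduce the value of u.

s and t share exactly the 2 values {5, 7}; by pigeonhole those values go to them, so strike 5, 7 from q, v, w.
q must be 4 (only option left). Strike 4 from u, w.
w must be 2 (only option left). Strike 2 from r, u, v.
So u = 3.

3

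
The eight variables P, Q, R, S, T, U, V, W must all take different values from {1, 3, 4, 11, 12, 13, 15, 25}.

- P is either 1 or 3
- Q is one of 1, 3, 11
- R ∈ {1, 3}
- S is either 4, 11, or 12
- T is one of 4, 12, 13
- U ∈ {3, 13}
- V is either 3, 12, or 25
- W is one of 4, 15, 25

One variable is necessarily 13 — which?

The 8 variables draw from only 8 values {1, 3, 4, 11, 12, 13, 15, 25}, so each is used; only W can be 15, hence W = 15.
The 7 still-open variables draw from only 7 values {1, 3, 4, 11, 12, 13, 25}, so each is used; only V can be 25, hence V = 25.
P and R share exactly the 2 values {1, 3}; by pigeonhole those values go to them, so strike 1, 3 from Q, U.
So 13 goes to U.

U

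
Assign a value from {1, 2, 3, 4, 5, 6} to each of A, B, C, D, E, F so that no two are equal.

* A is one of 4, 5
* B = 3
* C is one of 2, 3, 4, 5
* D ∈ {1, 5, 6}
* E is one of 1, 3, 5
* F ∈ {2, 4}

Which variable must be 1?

B's domain is down to {3}, so B = 3. Eliminate 3 elsewhere: C, E.
Among the 5 still-open variables, 6 fits only D (and all 5 values in {1, 2, 4, 5, 6} must be used), so D = 6.
The 4 still-open variables draw from only 4 values {1, 2, 4, 5}, so each is used; only E can be 1, hence E = 1.

E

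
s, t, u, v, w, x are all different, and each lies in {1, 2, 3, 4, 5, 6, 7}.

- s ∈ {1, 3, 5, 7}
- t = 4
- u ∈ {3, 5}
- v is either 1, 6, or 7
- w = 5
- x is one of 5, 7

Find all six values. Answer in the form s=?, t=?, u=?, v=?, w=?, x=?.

s=1, t=4, u=3, v=6, w=5, x=7

t has just one choice, so t = 4.
That leaves w = 5. Eliminate 5 elsewhere: s, u, x.
x must be 7 (only option left). Eliminate 7 elsewhere: s, v.
u's domain is down to {3}, so u = 3. Remove 3 from s.
s must be 1 (only option left). So v can't be 1.
v's domain is down to {6}, so v = 6.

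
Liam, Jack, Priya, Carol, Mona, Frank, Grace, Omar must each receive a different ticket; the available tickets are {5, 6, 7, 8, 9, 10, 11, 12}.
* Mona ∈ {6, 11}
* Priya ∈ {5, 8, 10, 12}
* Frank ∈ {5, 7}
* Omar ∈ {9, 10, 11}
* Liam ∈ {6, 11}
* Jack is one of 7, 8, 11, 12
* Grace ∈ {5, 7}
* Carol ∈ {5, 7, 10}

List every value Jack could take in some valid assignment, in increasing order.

Among the 8 variables, 9 fits only Omar (and all 8 values in {5, 6, 7, 8, 9, 10, 11, 12} must be used), so Omar = 9.
The 2 variables Liam and Mona are confined to {6, 11}, which locks those values in; drop them from Jack.
The 2 variables Frank and Grace are confined to {5, 7}, which locks those values in; drop them from Jack, Priya, Carol.
Carol must be 10 (only option left). Eliminate 10 elsewhere: Priya.
No further eliminations apply; Jack can still be any of 8, 12.

8, 12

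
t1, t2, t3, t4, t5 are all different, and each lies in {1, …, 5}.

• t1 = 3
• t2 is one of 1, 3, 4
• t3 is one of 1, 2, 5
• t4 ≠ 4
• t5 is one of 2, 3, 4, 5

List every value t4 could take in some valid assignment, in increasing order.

t1 has just one choice, so t1 = 3. So t2, t4, t5 can't be 3.
No further eliminations apply; t4 can still be any of 1, 2, 5.

1, 2, 5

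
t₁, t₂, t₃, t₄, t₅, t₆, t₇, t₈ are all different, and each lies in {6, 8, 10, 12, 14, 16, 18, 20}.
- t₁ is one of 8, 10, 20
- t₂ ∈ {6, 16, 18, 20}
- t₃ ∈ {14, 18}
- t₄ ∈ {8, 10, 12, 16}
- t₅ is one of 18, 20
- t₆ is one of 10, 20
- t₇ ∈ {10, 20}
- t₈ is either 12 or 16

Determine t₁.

Among the 8 variables, 6 fits only t₂ (and all 8 values in {6, 8, 10, 12, 14, 16, 18, 20} must be used), so t₂ = 6.
The 7 still-open variables draw from only 7 values {8, 10, 12, 14, 16, 18, 20}, so each is used; only t₃ can be 14, hence t₃ = 14.
The 6 still-open variables draw from only 6 values {8, 10, 12, 16, 18, 20}, so each is used; only t₅ can be 18, hence t₅ = 18.
t₆ and t₇ between them cover only {10, 20} — a naked pair. Remove those values from t₁, t₄.
So t₁ = 8.

8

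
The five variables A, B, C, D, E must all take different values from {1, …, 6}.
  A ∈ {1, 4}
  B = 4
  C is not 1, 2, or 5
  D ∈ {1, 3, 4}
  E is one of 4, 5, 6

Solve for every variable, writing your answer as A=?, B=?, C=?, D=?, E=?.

B must be 4 (only option left). So A, C, D, E can't be 4.
A must be 1 (only option left). So D can't be 1.
D has just one choice, so D = 3. Remove 3 from C.
C's domain is down to {6}, so C = 6. So E can't be 6.
E has just one choice, so E = 5.

A=1, B=4, C=6, D=3, E=5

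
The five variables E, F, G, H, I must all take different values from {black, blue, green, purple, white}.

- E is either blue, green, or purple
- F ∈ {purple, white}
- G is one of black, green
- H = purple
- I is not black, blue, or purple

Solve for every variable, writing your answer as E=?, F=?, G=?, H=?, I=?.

H must be purple (only option left). Eliminate purple elsewhere: E, F.
F must be white (only option left). So I can't be white.
That leaves I = green. Remove green from E, G.
That leaves E = blue.
G's domain is down to {black}, so G = black.

E=blue, F=white, G=black, H=purple, I=green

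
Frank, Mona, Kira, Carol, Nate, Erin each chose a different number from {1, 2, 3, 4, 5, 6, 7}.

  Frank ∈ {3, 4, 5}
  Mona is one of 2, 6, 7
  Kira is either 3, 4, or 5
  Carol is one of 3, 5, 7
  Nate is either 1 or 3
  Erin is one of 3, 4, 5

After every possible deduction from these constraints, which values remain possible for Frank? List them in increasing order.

3, 4, 5

The 3 variables Frank, Kira, Erin are confined to {3, 4, 5}, which locks those values in; drop them from Carol, Nate.
Carol has just one choice, so Carol = 7. So Mona can't be 7.
Nate's domain is down to {1}, so Nate = 1.
No further eliminations apply; Frank can still be any of 3, 4, 5.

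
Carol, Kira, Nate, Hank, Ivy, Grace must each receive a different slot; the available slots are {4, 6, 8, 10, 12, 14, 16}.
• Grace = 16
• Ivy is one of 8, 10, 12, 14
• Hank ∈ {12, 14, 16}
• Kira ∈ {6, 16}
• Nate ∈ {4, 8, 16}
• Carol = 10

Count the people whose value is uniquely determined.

3

Carol's domain is down to {10}, so Carol = 10. Strike 10 from Ivy.
Grace has just one choice, so Grace = 16. So Kira, Nate, Hank can't be 16.
Kira has just one choice, so Kira = 6.
Determined: Carol=10, Kira=6, Grace=16. The other people each still have more than one consistent value. That makes 3.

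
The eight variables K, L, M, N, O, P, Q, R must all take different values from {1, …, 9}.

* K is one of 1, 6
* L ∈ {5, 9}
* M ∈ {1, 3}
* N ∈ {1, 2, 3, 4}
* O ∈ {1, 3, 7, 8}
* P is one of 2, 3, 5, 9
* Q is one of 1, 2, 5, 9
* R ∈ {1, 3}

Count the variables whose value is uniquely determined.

M and R between them cover only {1, 3} — a naked pair. Remove those values from K, N, O, P, Q.
K has just one choice, so K = 6.
L, P, Q share exactly the 3 values {2, 5, 9}; by pigeonhole those values go to them, so strike 2, 5, 9 from N.
That leaves N = 4.
Determined: K=6, N=4. The other variables each still have more than one consistent value. That makes 2.

2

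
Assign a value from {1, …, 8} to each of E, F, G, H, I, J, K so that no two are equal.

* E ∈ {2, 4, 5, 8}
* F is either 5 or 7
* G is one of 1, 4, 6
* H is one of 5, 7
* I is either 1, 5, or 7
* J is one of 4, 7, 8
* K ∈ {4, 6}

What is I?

The 7 variables together cover exactly {1, 2, 4, 5, 6, 7, 8} — 7 values for 7 variables — and 2 appears only in E's list, so E = 2.
The 6 still-open variables draw from only 6 values {1, 4, 5, 6, 7, 8}, so each is used; only J can be 8, hence J = 8.
F and H share exactly the 2 values {5, 7}; by pigeonhole those values go to them, so strike 5, 7 from I.
So I = 1.

1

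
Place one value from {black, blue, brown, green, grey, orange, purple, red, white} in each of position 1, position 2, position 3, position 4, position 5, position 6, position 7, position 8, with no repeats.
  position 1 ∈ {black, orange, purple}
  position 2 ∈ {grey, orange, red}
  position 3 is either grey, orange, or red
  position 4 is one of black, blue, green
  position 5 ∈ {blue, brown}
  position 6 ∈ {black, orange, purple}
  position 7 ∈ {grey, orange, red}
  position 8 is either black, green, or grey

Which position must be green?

position 8

The 8 variables draw from only 8 values {black, blue, brown, green, grey, orange, purple, red}, so each is used; only position 5 can be brown, hence position 5 = brown.
The 7 still-open variables together cover exactly {black, blue, green, grey, orange, purple, red} — 7 values for 7 variables — and blue appears only in position 4's list, so position 4 = blue.
Among the 6 still-open variables, green fits only position 8 (and all 6 values in {black, green, grey, orange, purple, red} must be used), so position 8 = green.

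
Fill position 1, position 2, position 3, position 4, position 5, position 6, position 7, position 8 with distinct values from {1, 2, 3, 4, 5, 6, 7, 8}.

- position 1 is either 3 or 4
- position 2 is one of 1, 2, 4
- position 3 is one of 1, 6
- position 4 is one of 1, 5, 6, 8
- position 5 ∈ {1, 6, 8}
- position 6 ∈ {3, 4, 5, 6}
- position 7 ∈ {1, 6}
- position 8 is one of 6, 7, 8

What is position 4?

5

The 8 variables draw from only 8 values {1, 2, 3, 4, 5, 6, 7, 8}, so each is used; only position 2 can be 2, hence position 2 = 2.
The 7 still-open variables draw from only 7 values {1, 3, 4, 5, 6, 7, 8}, so each is used; only position 8 can be 7, hence position 8 = 7.
The 2 variables position 3 and position 7 are confined to {1, 6}, which locks those values in; drop them from position 4, position 5, position 6.
position 5's domain is down to {8}, so position 5 = 8. Strike 8 from position 4.
So position 4 = 5.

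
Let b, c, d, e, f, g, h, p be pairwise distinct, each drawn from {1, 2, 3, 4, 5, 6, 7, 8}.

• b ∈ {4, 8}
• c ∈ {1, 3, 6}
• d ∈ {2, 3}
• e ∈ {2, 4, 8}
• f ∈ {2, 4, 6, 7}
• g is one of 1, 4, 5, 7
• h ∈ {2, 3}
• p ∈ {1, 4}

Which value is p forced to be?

The 8 variables together cover exactly {1, 2, 3, 4, 5, 6, 7, 8} — 8 values for 8 variables — and 5 appears only in g's list, so g = 5.
Among the 7 still-open variables, 7 fits only f (and all 7 values in {1, 2, 3, 4, 6, 7, 8} must be used), so f = 7.
The 6 still-open variables together cover exactly {1, 2, 3, 4, 6, 8} — 6 values for 6 variables — and 6 appears only in c's list, so c = 6.
The 5 still-open variables draw from only 5 values {1, 2, 3, 4, 8}, so each is used; only p can be 1, hence p = 1.

1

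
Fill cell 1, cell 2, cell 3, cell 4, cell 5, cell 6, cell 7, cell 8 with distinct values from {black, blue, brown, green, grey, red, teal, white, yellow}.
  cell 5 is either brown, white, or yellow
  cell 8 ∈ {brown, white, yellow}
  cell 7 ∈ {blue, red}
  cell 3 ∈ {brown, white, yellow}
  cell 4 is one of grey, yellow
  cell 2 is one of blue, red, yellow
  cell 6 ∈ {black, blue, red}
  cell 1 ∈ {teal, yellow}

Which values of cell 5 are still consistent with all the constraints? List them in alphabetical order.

brown, white, yellow

The 8 variables draw from only 8 values {black, blue, brown, grey, red, teal, white, yellow}, so each is used; only cell 6 can be black, hence cell 6 = black.
The 7 still-open variables together cover exactly {blue, brown, grey, red, teal, white, yellow} — 7 values for 7 variables — and grey appears only in cell 4's list, so cell 4 = grey.
The 6 still-open variables together cover exactly {blue, brown, red, teal, white, yellow} — 6 values for 6 variables — and teal appears only in cell 1's list, so cell 1 = teal.
The 3 variables cell 3, cell 5, cell 8 are confined to {brown, white, yellow}, which locks those values in; drop them from cell 2.
No further eliminations apply; cell 5 can still be any of brown, white, yellow.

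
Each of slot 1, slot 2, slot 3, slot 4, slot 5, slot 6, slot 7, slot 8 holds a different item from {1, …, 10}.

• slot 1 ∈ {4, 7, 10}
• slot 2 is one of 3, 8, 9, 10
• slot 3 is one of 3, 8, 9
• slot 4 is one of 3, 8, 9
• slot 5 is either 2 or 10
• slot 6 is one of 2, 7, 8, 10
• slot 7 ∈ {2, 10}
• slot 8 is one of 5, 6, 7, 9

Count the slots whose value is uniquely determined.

The 2 variables slot 5 and slot 7 are confined to {2, 10}, which locks those values in; drop them from slot 1, slot 2, slot 6.
The 3 variables slot 2, slot 3, slot 4 are confined to {3, 8, 9}, which locks those values in; drop them from slot 6, slot 8.
That leaves slot 6 = 7. Eliminate 7 elsewhere: slot 1, slot 8.
slot 1 must be 4 (only option left).
Determined: slot 1=4, slot 6=7. The other slots each still have more than one consistent value. That makes 2.

2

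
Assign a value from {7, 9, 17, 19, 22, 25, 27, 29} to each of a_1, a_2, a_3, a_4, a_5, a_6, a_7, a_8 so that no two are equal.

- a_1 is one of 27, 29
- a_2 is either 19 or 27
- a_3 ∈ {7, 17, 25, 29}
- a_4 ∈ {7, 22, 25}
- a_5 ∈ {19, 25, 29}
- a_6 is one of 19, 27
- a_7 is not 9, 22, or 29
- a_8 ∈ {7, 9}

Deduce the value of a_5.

Among the 8 variables, 9 fits only a_8 (and all 8 values in {7, 9, 17, 19, 22, 25, 27, 29} must be used), so a_8 = 9.
The 7 still-open variables draw from only 7 values {7, 17, 19, 22, 25, 27, 29}, so each is used; only a_4 can be 22, hence a_4 = 22.
a_2 and a_6 between them cover only {19, 27} — a naked pair. Remove those values from a_1, a_5, a_7.
a_1's domain is down to {29}, so a_1 = 29. Eliminate 29 elsewhere: a_3, a_5.
So a_5 = 25.

25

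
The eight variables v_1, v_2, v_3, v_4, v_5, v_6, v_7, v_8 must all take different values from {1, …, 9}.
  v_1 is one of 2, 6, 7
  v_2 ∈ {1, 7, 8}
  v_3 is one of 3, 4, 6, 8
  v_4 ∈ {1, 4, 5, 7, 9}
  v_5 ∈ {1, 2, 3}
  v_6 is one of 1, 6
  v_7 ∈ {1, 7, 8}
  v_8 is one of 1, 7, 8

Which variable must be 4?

v_2, v_7, v_8 between them cover only {1, 7, 8} — a naked triple. Remove those values from v_1, v_3, v_4, v_5, v_6.
v_6 must be 6 (only option left). Remove 6 from v_1, v_3.
That leaves v_1 = 2. Eliminate 2 elsewhere: v_5.
That leaves v_5 = 3. So v_3 can't be 3.
So 4 goes to v_3.

v_3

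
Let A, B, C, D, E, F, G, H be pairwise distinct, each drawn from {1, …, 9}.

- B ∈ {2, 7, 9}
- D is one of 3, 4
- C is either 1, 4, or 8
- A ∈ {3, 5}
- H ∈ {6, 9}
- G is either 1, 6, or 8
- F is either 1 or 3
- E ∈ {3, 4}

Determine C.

8

D and E share exactly the 2 values {3, 4}; by pigeonhole those values go to them, so strike 3, 4 from A, C, F.
A has just one choice, so A = 5.
F's domain is down to {1}, so F = 1. Strike 1 from C, G.
So C = 8.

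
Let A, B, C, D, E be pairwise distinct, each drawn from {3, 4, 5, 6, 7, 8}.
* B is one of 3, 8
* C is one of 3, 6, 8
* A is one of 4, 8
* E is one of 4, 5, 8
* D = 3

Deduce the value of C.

6

D's domain is down to {3}, so D = 3. Eliminate 3 elsewhere: B, C.
B's domain is down to {8}, so B = 8. Eliminate 8 elsewhere: A, C, E.
So C = 6.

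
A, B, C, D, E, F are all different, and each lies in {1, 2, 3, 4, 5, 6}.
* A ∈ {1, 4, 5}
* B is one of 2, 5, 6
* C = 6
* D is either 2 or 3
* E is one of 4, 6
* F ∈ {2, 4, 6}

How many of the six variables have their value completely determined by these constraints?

C's domain is down to {6}, so C = 6. Remove 6 from B, E, F.
That leaves E = 4. So A, F can't be 4.
F's domain is down to {2}, so F = 2. Strike 2 from B, D.
B's domain is down to {5}, so B = 5. Eliminate 5 elsewhere: A.
That leaves D = 3.
A must be 1 (only option left).
Every variable is fixed: A=1, B=5, C=6, D=3, E=4, F=2. That makes 6.

6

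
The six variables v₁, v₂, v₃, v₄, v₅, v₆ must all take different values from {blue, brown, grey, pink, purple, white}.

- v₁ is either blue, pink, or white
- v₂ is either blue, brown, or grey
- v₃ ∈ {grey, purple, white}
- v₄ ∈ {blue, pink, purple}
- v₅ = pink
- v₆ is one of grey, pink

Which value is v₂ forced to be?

brown

v₅ must be pink (only option left). Strike pink from v₁, v₄, v₆.
v₆ must be grey (only option left). Strike grey from v₂, v₃.
The 4 still-open variables together cover exactly {blue, brown, purple, white} — 4 values for 4 variables — and brown appears only in v₂'s list, so v₂ = brown.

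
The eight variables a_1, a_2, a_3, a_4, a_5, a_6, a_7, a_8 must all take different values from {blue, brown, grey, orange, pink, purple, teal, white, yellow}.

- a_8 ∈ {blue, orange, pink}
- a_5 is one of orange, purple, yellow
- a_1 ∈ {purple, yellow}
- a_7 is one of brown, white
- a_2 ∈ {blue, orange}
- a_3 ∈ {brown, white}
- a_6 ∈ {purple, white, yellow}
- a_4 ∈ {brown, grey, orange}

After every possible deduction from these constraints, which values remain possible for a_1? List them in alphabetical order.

Among the 8 variables, grey fits only a_4 (and all 8 values in {blue, brown, grey, orange, pink, purple, white, yellow} must be used), so a_4 = grey.
Among the 7 still-open variables, pink fits only a_8 (and all 7 values in {blue, brown, orange, pink, purple, white, yellow} must be used), so a_8 = pink.
The 6 still-open variables together cover exactly {blue, brown, orange, purple, white, yellow} — 6 values for 6 variables — and blue appears only in a_2's list, so a_2 = blue.
The 5 still-open variables together cover exactly {brown, orange, purple, white, yellow} — 5 values for 5 variables — and orange appears only in a_5's list, so a_5 = orange.
The 2 variables a_3 and a_7 are confined to {brown, white}, which locks those values in; drop them from a_6.
No further eliminations apply; a_1 can still be any of purple, yellow.

purple, yellow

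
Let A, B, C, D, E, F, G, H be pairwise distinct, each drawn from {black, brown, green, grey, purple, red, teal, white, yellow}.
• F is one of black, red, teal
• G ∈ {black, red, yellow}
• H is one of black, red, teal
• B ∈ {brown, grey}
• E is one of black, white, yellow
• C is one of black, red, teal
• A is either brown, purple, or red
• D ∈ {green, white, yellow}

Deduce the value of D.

C, F, H between them cover only {black, red, teal} — a naked triple. Remove those values from A, E, G.
G has just one choice, so G = yellow. Strike yellow from D, E.
E has just one choice, so E = white. So D can't be white.
So D = green.

green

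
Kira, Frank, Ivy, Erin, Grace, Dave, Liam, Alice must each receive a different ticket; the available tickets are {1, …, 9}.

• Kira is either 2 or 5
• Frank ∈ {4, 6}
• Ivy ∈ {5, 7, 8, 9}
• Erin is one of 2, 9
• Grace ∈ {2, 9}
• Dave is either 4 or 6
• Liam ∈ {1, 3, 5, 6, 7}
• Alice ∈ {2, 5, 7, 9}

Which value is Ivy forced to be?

8

Frank and Dave between them cover only {4, 6} — a naked pair. Remove those values from Liam.
The 2 variables Erin and Grace are confined to {2, 9}, which locks those values in; drop them from Kira, Ivy, Alice.
That leaves Kira = 5. Eliminate 5 elsewhere: Ivy, Liam, Alice.
Alice's domain is down to {7}, so Alice = 7. So Ivy, Liam can't be 7.
So Ivy = 8.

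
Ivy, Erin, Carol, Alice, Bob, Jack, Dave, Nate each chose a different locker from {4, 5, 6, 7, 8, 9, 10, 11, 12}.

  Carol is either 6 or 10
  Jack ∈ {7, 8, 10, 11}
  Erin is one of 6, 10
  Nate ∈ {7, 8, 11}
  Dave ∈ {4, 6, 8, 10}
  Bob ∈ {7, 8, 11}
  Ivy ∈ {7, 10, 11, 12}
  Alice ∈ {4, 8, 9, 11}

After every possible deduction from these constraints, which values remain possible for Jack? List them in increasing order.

7, 8, 11

The 8 variables together cover exactly {4, 6, 7, 8, 9, 10, 11, 12} — 8 values for 8 variables — and 9 appears only in Alice's list, so Alice = 9.
The 7 still-open variables together cover exactly {4, 6, 7, 8, 10, 11, 12} — 7 values for 7 variables — and 4 appears only in Dave's list, so Dave = 4.
The 6 still-open variables draw from only 6 values {6, 7, 8, 10, 11, 12}, so each is used; only Ivy can be 12, hence Ivy = 12.
Erin and Carol share exactly the 2 values {6, 10}; by pigeonhole those values go to them, so strike 6, 10 from Jack.
No further eliminations apply; Jack can still be any of 7, 8, 11.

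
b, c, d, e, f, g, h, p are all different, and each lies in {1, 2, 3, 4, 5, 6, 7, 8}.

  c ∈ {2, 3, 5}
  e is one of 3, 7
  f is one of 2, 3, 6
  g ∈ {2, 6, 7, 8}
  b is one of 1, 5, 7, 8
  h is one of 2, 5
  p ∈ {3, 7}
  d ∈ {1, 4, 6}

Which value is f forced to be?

Among the 8 variables, 4 fits only d (and all 8 values in {1, 2, 3, 4, 5, 6, 7, 8} must be used), so d = 4.
The 7 still-open variables draw from only 7 values {1, 2, 3, 5, 6, 7, 8}, so each is used; only b can be 1, hence b = 1.
The 6 still-open variables together cover exactly {2, 3, 5, 6, 7, 8} — 6 values for 6 variables — and 8 appears only in g's list, so g = 8.
The 5 still-open variables together cover exactly {2, 3, 5, 6, 7} — 5 values for 5 variables — and 6 appears only in f's list, so f = 6.

6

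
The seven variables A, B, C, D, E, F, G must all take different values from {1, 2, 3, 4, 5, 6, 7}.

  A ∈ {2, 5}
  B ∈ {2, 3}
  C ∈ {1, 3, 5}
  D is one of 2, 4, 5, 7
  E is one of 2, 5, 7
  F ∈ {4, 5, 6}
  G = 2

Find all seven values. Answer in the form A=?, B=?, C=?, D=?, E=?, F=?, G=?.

G must be 2 (only option left). So A, B, D, E can't be 2.
A has just one choice, so A = 5. So C, D, E, F can't be 5.
B's domain is down to {3}, so B = 3. Strike 3 from C.
C has just one choice, so C = 1.
E has just one choice, so E = 7. Strike 7 from D.
That leaves D = 4. Remove 4 from F.
F's domain is down to {6}, so F = 6.

A=5, B=3, C=1, D=4, E=7, F=6, G=2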